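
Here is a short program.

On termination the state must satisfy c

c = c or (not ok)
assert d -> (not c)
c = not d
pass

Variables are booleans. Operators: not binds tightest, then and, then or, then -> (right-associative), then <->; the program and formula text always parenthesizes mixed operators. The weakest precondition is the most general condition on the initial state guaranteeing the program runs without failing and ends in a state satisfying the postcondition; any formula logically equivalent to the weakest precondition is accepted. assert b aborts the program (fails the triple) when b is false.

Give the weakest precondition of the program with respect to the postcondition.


Working backward. After the program, c must hold.
Before skip: c
Before c := not d: not d
Before assert d -> (not c): (d -> (not c)) and (not d)
Before c := c or (not ok): (d -> (not (c or (not ok)))) and (not d)
Answer: WP = (d -> (not (c or (not ok)))) and (not d)


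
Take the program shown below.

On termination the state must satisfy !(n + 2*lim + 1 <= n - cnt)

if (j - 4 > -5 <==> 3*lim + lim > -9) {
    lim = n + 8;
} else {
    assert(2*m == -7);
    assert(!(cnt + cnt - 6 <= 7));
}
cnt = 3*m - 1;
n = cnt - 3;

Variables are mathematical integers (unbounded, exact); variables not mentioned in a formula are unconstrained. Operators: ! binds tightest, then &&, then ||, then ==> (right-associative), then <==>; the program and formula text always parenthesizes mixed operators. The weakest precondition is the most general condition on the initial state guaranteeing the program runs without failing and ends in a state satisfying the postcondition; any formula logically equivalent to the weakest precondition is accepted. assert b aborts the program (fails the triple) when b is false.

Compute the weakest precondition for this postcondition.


Working backward. After the program, the postcondition !(n + 2*lim + 1 <= n - cnt) must hold; in canonical form it is !(cnt + 2*lim <= -1).
Before n := cnt - 3: !(cnt + 2*lim <= -1)
Before cnt := 3*m - 1: !(2*lim + 3*m <= 0)
Then branch requires !(3*m + 2*n <= -16); else branch requires 2*m == -7 && (!(2*cnt <= 13)) && (!(2*lim + 3*m <= 0)).
Before the if: ((j > -1 <==> 4*lim > -9) ==> (!(3*m + 2*n <= -16))) && ((!(j > -1 <==> 4*lim > -9)) ==> (2*m == -7 && (!(2*cnt <= 13)) && (!(2*lim + 3*m <= 0))))
Answer: WP = ((j > -1 <==> 4*lim > -9) ==> (!(3*m + 2*n <= -16))) && ((!(j > -1 <==> 4*lim > -9)) ==> (2*m == -7 && (!(2*cnt <= 13)) && (!(2*lim + 3*m <= 0))))


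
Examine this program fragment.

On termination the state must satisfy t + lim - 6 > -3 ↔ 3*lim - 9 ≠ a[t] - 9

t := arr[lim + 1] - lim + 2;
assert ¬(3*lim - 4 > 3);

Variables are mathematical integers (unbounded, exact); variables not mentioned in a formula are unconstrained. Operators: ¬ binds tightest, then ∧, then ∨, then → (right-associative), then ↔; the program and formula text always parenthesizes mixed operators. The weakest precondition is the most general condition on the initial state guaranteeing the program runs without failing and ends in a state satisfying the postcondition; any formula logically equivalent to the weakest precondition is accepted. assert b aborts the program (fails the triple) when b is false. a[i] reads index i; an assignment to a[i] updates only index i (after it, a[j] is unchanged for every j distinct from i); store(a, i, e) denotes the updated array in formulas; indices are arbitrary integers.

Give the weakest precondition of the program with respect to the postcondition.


Working backward. After the program, the postcondition t + lim - 6 > -3 ↔ 3*lim - 9 ≠ a[t] - 9 must hold; in canonical form it is lim + t > 3 ↔ 3*lim ≠ a[t].
Before assert ¬(3*lim - 4 > 3): (¬(3*lim > 7)) ∧ (lim + t > 3 ↔ 3*lim ≠ a[t])
Before t := arr[lim + 1] - lim + 2: (¬(3*lim > 7)) ∧ (arr[lim + 1] > 1 ↔ 3*lim ≠ a[arr[lim + 1] - lim + 2])
Answer: WP = (¬(3*lim > 7)) ∧ (arr[lim + 1] > 1 ↔ 3*lim ≠ a[arr[lim + 1] - lim + 2])


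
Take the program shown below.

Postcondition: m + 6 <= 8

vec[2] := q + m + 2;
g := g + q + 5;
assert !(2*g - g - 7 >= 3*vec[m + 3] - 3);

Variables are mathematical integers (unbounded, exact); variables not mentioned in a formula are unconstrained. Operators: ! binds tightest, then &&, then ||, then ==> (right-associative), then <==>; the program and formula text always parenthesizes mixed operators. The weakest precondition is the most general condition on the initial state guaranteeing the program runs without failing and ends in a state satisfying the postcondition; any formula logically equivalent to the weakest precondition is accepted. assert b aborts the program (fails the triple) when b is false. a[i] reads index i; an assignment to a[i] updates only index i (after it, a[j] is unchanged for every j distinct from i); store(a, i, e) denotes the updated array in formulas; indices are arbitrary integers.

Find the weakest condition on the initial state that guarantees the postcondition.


Working backward. After the program, the postcondition m + 6 <= 8 must hold; in canonical form it is m <= 2.
Before assert !(2*g - g - 7 >= 3*vec[m + 3] - 3): (!(g >= 3*vec[m + 3] + 4)) && m <= 2
Before g := g + q + 5: (!(g + q >= 3*vec[m + 3] - 1)) && m <= 2
Before vec[2] := q + m + 2: (!(g + q >= 3*store(vec, 2, m + q + 2)[m + 3] - 1)) && m <= 2
Answer: WP = (!(g + q >= 3*store(vec, 2, m + q + 2)[m + 3] - 1)) && m <= 2


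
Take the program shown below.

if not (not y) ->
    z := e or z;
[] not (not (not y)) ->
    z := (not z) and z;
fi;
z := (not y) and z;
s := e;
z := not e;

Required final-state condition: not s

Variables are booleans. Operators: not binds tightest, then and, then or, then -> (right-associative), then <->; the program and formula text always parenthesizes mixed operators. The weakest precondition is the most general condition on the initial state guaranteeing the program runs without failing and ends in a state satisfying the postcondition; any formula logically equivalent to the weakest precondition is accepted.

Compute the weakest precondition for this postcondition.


Working backward. After the program, not s must hold.
Before z := not e: not s
Before s := e: not e
Before z := (not y) and z: not e
Then branch requires not e; else branch requires not e.
Before the if: (y -> (not e)) and ((not y) -> (not e))
Answer: WP = (y -> (not e)) and ((not y) -> (not e))


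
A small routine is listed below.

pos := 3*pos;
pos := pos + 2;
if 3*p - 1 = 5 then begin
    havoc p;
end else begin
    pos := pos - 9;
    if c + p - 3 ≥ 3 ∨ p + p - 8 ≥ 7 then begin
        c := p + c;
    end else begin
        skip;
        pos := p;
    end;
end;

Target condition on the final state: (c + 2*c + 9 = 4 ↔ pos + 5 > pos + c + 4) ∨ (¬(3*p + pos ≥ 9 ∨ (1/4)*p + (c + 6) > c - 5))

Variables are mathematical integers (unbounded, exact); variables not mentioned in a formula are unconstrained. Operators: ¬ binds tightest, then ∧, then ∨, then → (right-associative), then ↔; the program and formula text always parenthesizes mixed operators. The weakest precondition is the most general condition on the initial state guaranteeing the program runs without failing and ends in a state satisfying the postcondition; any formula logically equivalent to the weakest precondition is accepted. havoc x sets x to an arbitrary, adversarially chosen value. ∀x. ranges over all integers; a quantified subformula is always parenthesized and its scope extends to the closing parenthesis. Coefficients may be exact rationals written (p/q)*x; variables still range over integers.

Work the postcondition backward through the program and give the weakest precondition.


Working backward. After the program, the postcondition (c + 2*c + 9 = 4 ↔ pos + 5 > pos + c + 4) ∨ (¬(3*p + pos ≥ 9 ∨ (1/4)*p + (c + 6) > c - 5)) must hold; in canonical form it is (3*c = -5 ↔ c < 1) ∨ (¬(3*p + pos ≥ 9 ∨ (1/4)*p > -11)).
Then branch requires ∀p_1. ((3*c = -5 ↔ c < 1) ∨ (¬(3*p_1 + pos ≥ 9 ∨ (1/4)*p_1 > -11))); else branch requires ((c + p ≥ 6 ∨ 2*p ≥ 15) → ((3*c + 3*p = -5 ↔ c + p < 1) ∨ (¬(3*p + pos ≥ 18 ∨ (1/4)*p > -11)))) ∧ ((¬(c + p ≥ 6 ∨ 2*p ≥ 15)) → ((3*c = -5 ↔ c < 1) ∨ (¬(4*p ≥ 9 ∨ (1/4)*p > -11)))).
Before the if: (3*p = 6 → (∀p_1. ((3*c = -5 ↔ c < 1) ∨ (¬(3*p_1 + pos ≥ 9 ∨ (1/4)*p_1 > -11))))) ∧ ((¬(3*p = 6)) → (((c + p ≥ 6 ∨ 2*p ≥ 15) → ((3*c + 3*p = -5 ↔ c + p < 1) ∨ (¬(3*p + pos ≥ 18 ∨ (1/4)*p > -11)))) ∧ ((¬(c + p ≥ 6 ∨ 2*p ≥ 15)) → ((3*c = -5 ↔ c < 1) ∨ (¬(4*p ≥ 9 ∨ (1/4)*p > -11))))))
Before pos := pos + 2: (3*p = 6 → (∀p_1. ((3*c = -5 ↔ c < 1) ∨ (¬(3*p_1 + pos ≥ 7 ∨ (1/4)*p_1 > -11))))) ∧ ((¬(3*p = 6)) → (((c + p ≥ 6 ∨ 2*p ≥ 15) → ((3*c + 3*p = -5 ↔ c + p < 1) ∨ (¬(3*p + pos ≥ 16 ∨ (1/4)*p > -11)))) ∧ ((¬(c + p ≥ 6 ∨ 2*p ≥ 15)) → ((3*c = -5 ↔ c < 1) ∨ (¬(4*p ≥ 9 ∨ (1/4)*p > -11))))))
Before pos := 3*pos: (3*p = 6 → (∀p_1. ((3*c = -5 ↔ c < 1) ∨ (¬(3*p_1 + 3*pos ≥ 7 ∨ (1/4)*p_1 > -11))))) ∧ ((¬(3*p = 6)) → (((c + p ≥ 6 ∨ 2*p ≥ 15) → ((3*c + 3*p = -5 ↔ c + p < 1) ∨ (¬(3*p + 3*pos ≥ 16 ∨ (1/4)*p > -11)))) ∧ ((¬(c + p ≥ 6 ∨ 2*p ≥ 15)) → ((3*c = -5 ↔ c < 1) ∨ (¬(4*p ≥ 9 ∨ (1/4)*p > -11))))))
Answer: WP = (3*p = 6 → (∀p_1. ((3*c = -5 ↔ c < 1) ∨ (¬(3*p_1 + 3*pos ≥ 7 ∨ (1/4)*p_1 > -11))))) ∧ ((¬(3*p = 6)) → (((c + p ≥ 6 ∨ 2*p ≥ 15) → ((3*c + 3*p = -5 ↔ c + p < 1) ∨ (¬(3*p + 3*pos ≥ 16 ∨ (1/4)*p > -11)))) ∧ ((¬(c + p ≥ 6 ∨ 2*p ≥ 15)) → ((3*c = -5 ↔ c < 1) ∨ (¬(4*p ≥ 9 ∨ (1/4)*p > -11))))))


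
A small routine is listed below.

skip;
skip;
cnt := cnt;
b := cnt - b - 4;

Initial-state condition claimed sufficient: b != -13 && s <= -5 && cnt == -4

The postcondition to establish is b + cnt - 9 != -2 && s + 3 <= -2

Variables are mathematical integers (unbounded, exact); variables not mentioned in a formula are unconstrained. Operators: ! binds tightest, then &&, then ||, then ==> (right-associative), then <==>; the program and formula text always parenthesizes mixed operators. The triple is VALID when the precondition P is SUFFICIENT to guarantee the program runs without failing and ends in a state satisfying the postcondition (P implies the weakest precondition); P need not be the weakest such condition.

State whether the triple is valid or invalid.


Working backward. After the program, the postcondition b + cnt - 9 != -2 && s + 3 <= -2 must hold; in canonical form it is b + cnt != 7 && s <= -5.
Before b := cnt - b - 4: 2*cnt != b + 11 && s <= -5
Before cnt := cnt: 2*cnt != b + 11 && s <= -5
Before skip: 2*cnt != b + 11 && s <= -5
Before skip: 2*cnt != b + 11 && s <= -5
The weakest precondition is 2*cnt != b + 11 && s <= -5.
Check whether b != -13 && s <= -5 && cnt == -4 implies it.
Countermodel: at the initial state b = -19, cnt = -4, s = -5, the precondition holds but the weakest precondition fails.
Answer: invalid


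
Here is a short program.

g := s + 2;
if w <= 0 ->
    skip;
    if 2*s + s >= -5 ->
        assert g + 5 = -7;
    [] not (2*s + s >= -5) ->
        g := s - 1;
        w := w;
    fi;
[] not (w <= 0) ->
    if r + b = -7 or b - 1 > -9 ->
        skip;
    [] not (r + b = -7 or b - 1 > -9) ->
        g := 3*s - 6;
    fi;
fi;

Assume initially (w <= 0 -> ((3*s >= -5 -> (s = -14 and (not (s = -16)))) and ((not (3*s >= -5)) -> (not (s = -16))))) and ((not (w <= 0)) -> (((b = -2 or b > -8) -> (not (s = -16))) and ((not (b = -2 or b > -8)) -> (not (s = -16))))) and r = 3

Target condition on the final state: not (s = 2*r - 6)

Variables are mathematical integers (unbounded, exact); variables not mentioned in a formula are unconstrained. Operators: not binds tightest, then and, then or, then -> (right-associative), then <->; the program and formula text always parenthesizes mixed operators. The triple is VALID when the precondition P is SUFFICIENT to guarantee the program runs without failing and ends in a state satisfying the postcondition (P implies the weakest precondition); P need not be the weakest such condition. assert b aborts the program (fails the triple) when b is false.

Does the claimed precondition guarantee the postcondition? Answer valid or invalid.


Working backward. After the program, not (s = 2*r - 6) must hold.
Then branch requires (3*s >= -5 -> (g = -12 and (not (s = 2*r - 6)))) and ((not (3*s >= -5)) -> (not (s = 2*r - 6))); else branch requires ((b + r = -7 or b > -8) -> (not (s = 2*r - 6))) and ((not (b + r = -7 or b > -8)) -> (not (s = 2*r - 6))).
Before the if: (w <= 0 -> ((3*s >= -5 -> (g = -12 and (not (s = 2*r - 6)))) and ((not (3*s >= -5)) -> (not (s = 2*r - 6))))) and ((not (w <= 0)) -> (((b + r = -7 or b > -8) -> (not (s = 2*r - 6))) and ((not (b + r = -7 or b > -8)) -> (not (s = 2*r - 6)))))
Before g := s + 2: (w <= 0 -> ((3*s >= -5 -> (s = -14 and (not (s = 2*r - 6)))) and ((not (3*s >= -5)) -> (not (s = 2*r - 6))))) and ((not (w <= 0)) -> (((b + r = -7 or b > -8) -> (not (s = 2*r - 6))) and ((not (b + r = -7 or b > -8)) -> (not (s = 2*r - 6)))))
The weakest precondition is (w <= 0 -> ((3*s >= -5 -> (s = -14 and (not (s = 2*r - 6)))) and ((not (3*s >= -5)) -> (not (s = 2*r - 6))))) and ((not (w <= 0)) -> (((b + r = -7 or b > -8) -> (not (s = 2*r - 6))) and ((not (b + r = -7 or b > -8)) -> (not (s = 2*r - 6))))).
Check whether (w <= 0 -> ((3*s >= -5 -> (s = -14 and (not (s = -16)))) and ((not (3*s >= -5)) -> (not (s = -16))))) and ((not (w <= 0)) -> (((b = -2 or b > -8) -> (not (s = -16))) and ((not (b = -2 or b > -8)) -> (not (s = -16))))) and r = 3 implies it.
Countermodel: at the initial state b = -10, r = 3, s = 0, w = 1, the precondition holds but the weakest precondition fails.
Answer: invalid


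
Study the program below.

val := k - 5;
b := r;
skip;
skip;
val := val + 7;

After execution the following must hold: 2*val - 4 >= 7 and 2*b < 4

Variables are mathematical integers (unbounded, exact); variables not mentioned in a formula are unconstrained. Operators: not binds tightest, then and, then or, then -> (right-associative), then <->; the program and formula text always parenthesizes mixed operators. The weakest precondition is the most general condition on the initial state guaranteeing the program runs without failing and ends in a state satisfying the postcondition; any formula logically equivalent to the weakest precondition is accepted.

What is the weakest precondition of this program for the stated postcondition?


Working backward. After the program, the postcondition 2*val - 4 >= 7 and 2*b < 4 must hold; in canonical form it is 2*val >= 11 and 2*b < 4.
Before val := val + 7: 2*val >= -3 and 2*b < 4
Before skip: 2*val >= -3 and 2*b < 4
Before skip: 2*val >= -3 and 2*b < 4
Before b := r: 2*val >= -3 and 2*r < 4
Before val := k - 5: 2*k >= 7 and 2*r < 4
Answer: WP = 2*k >= 7 and 2*r < 4


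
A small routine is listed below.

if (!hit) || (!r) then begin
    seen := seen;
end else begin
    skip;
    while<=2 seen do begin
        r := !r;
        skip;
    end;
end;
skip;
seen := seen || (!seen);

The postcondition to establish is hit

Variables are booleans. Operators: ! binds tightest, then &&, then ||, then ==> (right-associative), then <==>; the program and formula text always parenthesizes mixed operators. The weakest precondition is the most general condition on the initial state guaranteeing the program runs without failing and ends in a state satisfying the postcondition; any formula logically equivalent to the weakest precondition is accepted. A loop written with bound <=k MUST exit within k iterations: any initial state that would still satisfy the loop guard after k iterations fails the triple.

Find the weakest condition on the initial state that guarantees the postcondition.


Working backward. After the program, hit must hold.
Before seen := seen || (!seen): hit
Before skip: hit
Then branch requires hit; else branch requires (seen ==> ((seen ==> ((!seen) && hit)) && ((!seen) ==> hit))) && ((!seen) ==> hit).
Before the if: (((!hit) || (!r)) ==> hit) && ((!((!hit) || (!r))) ==> ((seen ==> ((seen ==> ((!seen) && hit)) && ((!seen) ==> hit))) && ((!seen) ==> hit)))
Answer: WP = (((!hit) || (!r)) ==> hit) && ((!((!hit) || (!r))) ==> ((seen ==> ((seen ==> ((!seen) && hit)) && ((!seen) ==> hit))) && ((!seen) ==> hit)))


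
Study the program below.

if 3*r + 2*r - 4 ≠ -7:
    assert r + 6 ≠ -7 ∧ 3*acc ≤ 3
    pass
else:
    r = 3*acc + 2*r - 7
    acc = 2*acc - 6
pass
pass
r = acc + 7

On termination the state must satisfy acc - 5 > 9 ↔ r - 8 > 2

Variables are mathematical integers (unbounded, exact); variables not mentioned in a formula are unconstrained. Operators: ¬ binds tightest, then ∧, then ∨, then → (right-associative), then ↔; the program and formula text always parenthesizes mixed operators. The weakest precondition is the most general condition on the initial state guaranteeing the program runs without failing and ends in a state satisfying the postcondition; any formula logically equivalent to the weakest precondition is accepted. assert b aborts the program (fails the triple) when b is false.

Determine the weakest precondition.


Working backward. After the program, the postcondition acc - 5 > 9 ↔ r - 8 > 2 must hold; in canonical form it is acc > 14 ↔ r > 10.
Before r := acc + 7: acc > 14 ↔ acc > 3
Before skip: acc > 14 ↔ acc > 3
Before skip: acc > 14 ↔ acc > 3
Then branch requires r ≠ -13 ∧ 3*acc ≤ 3 ∧ (acc > 14 ↔ acc > 3); else branch requires 2*acc > 20 ↔ 2*acc > 9.
Before the if: (5*r ≠ -3 → (r ≠ -13 ∧ 3*acc ≤ 3 ∧ (acc > 14 ↔ acc > 3))) ∧ ((¬(5*r ≠ -3)) → (2*acc > 20 ↔ 2*acc > 9))
Answer: WP = (5*r ≠ -3 → (r ≠ -13 ∧ 3*acc ≤ 3 ∧ (acc > 14 ↔ acc > 3))) ∧ ((¬(5*r ≠ -3)) → (2*acc > 20 ↔ 2*acc > 9))


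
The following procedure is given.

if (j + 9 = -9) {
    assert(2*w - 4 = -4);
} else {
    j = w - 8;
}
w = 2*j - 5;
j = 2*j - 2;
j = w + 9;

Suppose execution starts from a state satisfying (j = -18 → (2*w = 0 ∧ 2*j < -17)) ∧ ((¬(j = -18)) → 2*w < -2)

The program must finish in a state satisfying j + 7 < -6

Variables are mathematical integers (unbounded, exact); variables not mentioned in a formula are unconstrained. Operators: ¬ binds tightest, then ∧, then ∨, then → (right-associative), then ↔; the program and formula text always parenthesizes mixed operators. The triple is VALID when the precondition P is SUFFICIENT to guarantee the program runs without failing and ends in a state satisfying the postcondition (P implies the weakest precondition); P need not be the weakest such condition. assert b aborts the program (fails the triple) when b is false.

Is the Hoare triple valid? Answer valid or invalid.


Working backward. After the program, the postcondition j + 7 < -6 must hold; in canonical form it is j < -13.
Before j := w + 9: w < -22
Before j := 2*j - 2: w < -22
Before w := 2*j - 5: 2*j < -17
Then branch requires 2*w = 0 ∧ 2*j < -17; else branch requires 2*w < -1.
Before the if: (j = -18 → (2*w = 0 ∧ 2*j < -17)) ∧ ((¬(j = -18)) → 2*w < -1)
The weakest precondition is (j = -18 → (2*w = 0 ∧ 2*j < -17)) ∧ ((¬(j = -18)) → 2*w < -1).
Check whether (j = -18 → (2*w = 0 ∧ 2*j < -17)) ∧ ((¬(j = -18)) → 2*w < -2) implies it.
Every state satisfying the precondition satisfies the weakest precondition: the implication holds.
Answer: valid


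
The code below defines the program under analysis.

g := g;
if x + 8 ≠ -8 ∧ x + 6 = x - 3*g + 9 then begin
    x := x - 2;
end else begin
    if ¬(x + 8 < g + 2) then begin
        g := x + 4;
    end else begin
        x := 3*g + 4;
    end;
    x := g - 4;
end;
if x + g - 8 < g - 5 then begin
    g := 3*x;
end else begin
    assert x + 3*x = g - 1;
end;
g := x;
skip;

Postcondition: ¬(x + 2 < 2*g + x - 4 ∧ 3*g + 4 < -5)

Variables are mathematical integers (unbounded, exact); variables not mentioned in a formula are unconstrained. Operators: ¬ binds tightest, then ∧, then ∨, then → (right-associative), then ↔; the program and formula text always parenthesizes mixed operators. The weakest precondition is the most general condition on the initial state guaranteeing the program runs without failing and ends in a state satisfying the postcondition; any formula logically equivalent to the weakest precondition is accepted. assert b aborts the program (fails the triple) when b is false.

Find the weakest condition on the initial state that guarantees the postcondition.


Working backward. After the program, the postcondition ¬(x + 2 < 2*g + x - 4 ∧ 3*g + 4 < -5) must hold; in canonical form it is ¬(2*g > 6 ∧ 3*g < -9).
Before skip: ¬(2*g > 6 ∧ 3*g < -9)
Before g := x: ¬(2*x > 6 ∧ 3*x < -9)
Then branch requires ¬(2*x > 6 ∧ 3*x < -9); else branch requires 4*x = g - 1 ∧ (¬(2*x > 6 ∧ 3*x < -9)).
Before the if: (x < 3 → (¬(2*x > 6 ∧ 3*x < -9))) ∧ ((¬(x < 3)) → (4*x = g - 1 ∧ (¬(2*x > 6 ∧ 3*x < -9))))
Then branch requires (x < 5 → (¬(2*x > 10 ∧ 3*x < -3))) ∧ ((¬(x < 5)) → (4*x = g + 7 ∧ (¬(2*x > 10 ∧ 3*x < -3)))); else branch requires ((¬(x < g - 6)) → ((x < 3 → (¬(2*x > 6 ∧ 3*x < -9))) ∧ ((¬(x < 3)) → (3*x = 3 ∧ (¬(2*x > 6 ∧ 3*x < -9)))))) ∧ (x < g - 6 → ((g < 7 → (¬(2*g > 14 ∧ 3*g < 3))) ∧ ((¬(g < 7)) → (3*g = 15 ∧ (¬(2*g > 14 ∧ 3*g < 3)))))).
Before the if: ((x ≠ -16 ∧ 3*g = 3) → ((x < 5 → (¬(2*x > 10 ∧ 3*x < -3))) ∧ ((¬(x < 5)) → (4*x = g + 7 ∧ (¬(2*x > 10 ∧ 3*x < -3)))))) ∧ ((¬(x ≠ -16 ∧ 3*g = 3)) → (((¬(x < g - 6)) → ((x < 3 → (¬(2*x > 6 ∧ 3*x < -9))) ∧ ((¬(x < 3)) → (3*x = 3 ∧ (¬(2*x > 6 ∧ 3*x < -9)))))) ∧ (x < g - 6 → ((g < 7 → (¬(2*g > 14 ∧ 3*g < 3))) ∧ ((¬(g < 7)) → (3*g = 15 ∧ (¬(2*g > 14 ∧ 3*g < 3))))))))
Before g := g: ((x ≠ -16 ∧ 3*g = 3) → ((x < 5 → (¬(2*x > 10 ∧ 3*x < -3))) ∧ ((¬(x < 5)) → (4*x = g + 7 ∧ (¬(2*x > 10 ∧ 3*x < -3)))))) ∧ ((¬(x ≠ -16 ∧ 3*g = 3)) → (((¬(x < g - 6)) → ((x < 3 → (¬(2*x > 6 ∧ 3*x < -9))) ∧ ((¬(x < 3)) → (3*x = 3 ∧ (¬(2*x > 6 ∧ 3*x < -9)))))) ∧ (x < g - 6 → ((g < 7 → (¬(2*g > 14 ∧ 3*g < 3))) ∧ ((¬(g < 7)) → (3*g = 15 ∧ (¬(2*g > 14 ∧ 3*g < 3))))))))
Answer: WP = ((x ≠ -16 ∧ 3*g = 3) → ((x < 5 → (¬(2*x > 10 ∧ 3*x < -3))) ∧ ((¬(x < 5)) → (4*x = g + 7 ∧ (¬(2*x > 10 ∧ 3*x < -3)))))) ∧ ((¬(x ≠ -16 ∧ 3*g = 3)) → (((¬(x < g - 6)) → ((x < 3 → (¬(2*x > 6 ∧ 3*x < -9))) ∧ ((¬(x < 3)) → (3*x = 3 ∧ (¬(2*x > 6 ∧ 3*x < -9)))))) ∧ (x < g - 6 → ((g < 7 → (¬(2*g > 14 ∧ 3*g < 3))) ∧ ((¬(g < 7)) → (3*g = 15 ∧ (¬(2*g > 14 ∧ 3*g < 3))))))))


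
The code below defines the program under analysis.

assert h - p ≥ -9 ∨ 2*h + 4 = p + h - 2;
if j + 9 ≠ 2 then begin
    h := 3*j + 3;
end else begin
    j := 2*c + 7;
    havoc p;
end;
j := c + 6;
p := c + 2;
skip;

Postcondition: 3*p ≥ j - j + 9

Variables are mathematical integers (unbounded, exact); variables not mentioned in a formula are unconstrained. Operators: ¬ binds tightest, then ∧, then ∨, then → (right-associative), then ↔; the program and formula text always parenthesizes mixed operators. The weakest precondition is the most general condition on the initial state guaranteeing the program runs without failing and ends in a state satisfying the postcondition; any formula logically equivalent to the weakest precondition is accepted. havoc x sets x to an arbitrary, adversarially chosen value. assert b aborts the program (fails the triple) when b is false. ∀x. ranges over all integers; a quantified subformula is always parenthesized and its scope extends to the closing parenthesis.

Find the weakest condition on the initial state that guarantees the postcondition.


Working backward. After the program, the postcondition 3*p ≥ j - j + 9 must hold; in canonical form it is 3*p ≥ 9.
Before skip: 3*p ≥ 9
Before p := c + 2: 3*c ≥ 3
Before j := c + 6: 3*c ≥ 3
Then branch requires 3*c ≥ 3; else branch requires 3*c ≥ 3.
Before the if: (j ≠ -7 → 3*c ≥ 3) ∧ ((¬(j ≠ -7)) → 3*c ≥ 3)
Before assert h - p ≥ -9 ∨ 2*h + 4 = p + h - 2: (h ≥ p - 9 ∨ h = p - 6) ∧ (j ≠ -7 → 3*c ≥ 3) ∧ ((¬(j ≠ -7)) → 3*c ≥ 3)
Answer: WP = (h ≥ p - 9 ∨ h = p - 6) ∧ (j ≠ -7 → 3*c ≥ 3) ∧ ((¬(j ≠ -7)) → 3*c ≥ 3)


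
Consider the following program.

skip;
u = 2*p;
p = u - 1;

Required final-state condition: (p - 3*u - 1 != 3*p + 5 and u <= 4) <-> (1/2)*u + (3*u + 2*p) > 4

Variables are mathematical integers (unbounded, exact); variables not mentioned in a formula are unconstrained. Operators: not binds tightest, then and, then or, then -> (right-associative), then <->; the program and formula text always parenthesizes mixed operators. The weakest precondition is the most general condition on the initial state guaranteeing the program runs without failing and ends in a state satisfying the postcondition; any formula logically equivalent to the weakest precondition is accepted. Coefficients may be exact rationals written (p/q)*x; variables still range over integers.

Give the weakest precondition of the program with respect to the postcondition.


Working backward. After the program, the postcondition (p - 3*u - 1 != 3*p + 5 and u <= 4) <-> (1/2)*u + (3*u + 2*p) > 4 must hold; in canonical form it is (2*p + 3*u != -6 and u <= 4) <-> 2*p + (7/2)*u > 4.
Before p := u - 1: (5*u != -4 and u <= 4) <-> (11/2)*u > 6
Before u := 2*p: (10*p != -4 and 2*p <= 4) <-> 11*p > 6
Before skip: (10*p != -4 and 2*p <= 4) <-> 11*p > 6
Answer: WP = (10*p != -4 and 2*p <= 4) <-> 11*p > 6


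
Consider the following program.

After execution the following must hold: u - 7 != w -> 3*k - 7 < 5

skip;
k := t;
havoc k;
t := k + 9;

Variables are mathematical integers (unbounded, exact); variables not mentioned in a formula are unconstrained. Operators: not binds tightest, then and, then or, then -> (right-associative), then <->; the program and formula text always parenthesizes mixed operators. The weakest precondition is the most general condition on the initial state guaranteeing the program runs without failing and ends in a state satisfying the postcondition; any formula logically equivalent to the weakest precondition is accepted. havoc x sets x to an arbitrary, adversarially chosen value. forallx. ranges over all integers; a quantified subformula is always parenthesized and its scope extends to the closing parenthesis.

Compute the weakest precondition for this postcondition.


Working backward. After the program, the postcondition u - 7 != w -> 3*k - 7 < 5 must hold; in canonical form it is u != w + 7 -> 3*k < 12.
Before t := k + 9: u != w + 7 -> 3*k < 12
Before havoc k: forall k_1. (u != w + 7 -> 3*k_1 < 12)
Before k := t: forall k_1. (u != w + 7 -> 3*k_1 < 12)
Before skip: forall k_1. (u != w + 7 -> 3*k_1 < 12)
Answer: WP = forall k_1. (u != w + 7 -> 3*k_1 < 12)


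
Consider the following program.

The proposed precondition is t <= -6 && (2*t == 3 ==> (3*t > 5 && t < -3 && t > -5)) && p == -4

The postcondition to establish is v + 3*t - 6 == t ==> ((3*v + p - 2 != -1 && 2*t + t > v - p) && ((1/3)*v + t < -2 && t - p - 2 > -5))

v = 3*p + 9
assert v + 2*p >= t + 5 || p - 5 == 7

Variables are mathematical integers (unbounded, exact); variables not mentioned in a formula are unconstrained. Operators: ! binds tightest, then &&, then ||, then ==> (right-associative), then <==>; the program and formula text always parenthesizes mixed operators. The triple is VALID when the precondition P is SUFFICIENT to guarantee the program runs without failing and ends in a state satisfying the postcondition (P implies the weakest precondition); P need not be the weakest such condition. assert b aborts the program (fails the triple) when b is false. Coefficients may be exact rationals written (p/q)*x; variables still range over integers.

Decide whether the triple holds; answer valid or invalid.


Working backward. After the program, the postcondition v + 3*t - 6 == t ==> ((3*v + p - 2 != -1 && 2*t + t > v - p) && ((1/3)*v + t < -2 && t - p - 2 > -5)) must hold; in canonical form it is 2*t + v == 6 ==> (p + 3*v != 1 && p + 3*t > v && t + (1/3)*v < -2 && t > p - 3).
Before assert v + 2*p >= t + 5 || p - 5 == 7: (2*p + v >= t + 5 || p == 12) && (2*t + v == 6 ==> (p + 3*v != 1 && p + 3*t > v && t + (1/3)*v < -2 && t > p - 3))
Before v := 3*p + 9: (5*p >= t - 4 || p == 12) && (3*p + 2*t == -3 ==> (10*p != -26 && 3*t > 2*p + 9 && p + t < -5 && t > p - 3))
The weakest precondition is (5*p >= t - 4 || p == 12) && (3*p + 2*t == -3 ==> (10*p != -26 && 3*t > 2*p + 9 && p + t < -5 && t > p - 3)).
Check whether t <= -6 && (2*t == 3 ==> (3*t > 5 && t < -3 && t > -5)) && p == -4 implies it.
Countermodel: at the initial state p = -4, t = -15, the precondition holds but the weakest precondition fails.
Answer: invalid


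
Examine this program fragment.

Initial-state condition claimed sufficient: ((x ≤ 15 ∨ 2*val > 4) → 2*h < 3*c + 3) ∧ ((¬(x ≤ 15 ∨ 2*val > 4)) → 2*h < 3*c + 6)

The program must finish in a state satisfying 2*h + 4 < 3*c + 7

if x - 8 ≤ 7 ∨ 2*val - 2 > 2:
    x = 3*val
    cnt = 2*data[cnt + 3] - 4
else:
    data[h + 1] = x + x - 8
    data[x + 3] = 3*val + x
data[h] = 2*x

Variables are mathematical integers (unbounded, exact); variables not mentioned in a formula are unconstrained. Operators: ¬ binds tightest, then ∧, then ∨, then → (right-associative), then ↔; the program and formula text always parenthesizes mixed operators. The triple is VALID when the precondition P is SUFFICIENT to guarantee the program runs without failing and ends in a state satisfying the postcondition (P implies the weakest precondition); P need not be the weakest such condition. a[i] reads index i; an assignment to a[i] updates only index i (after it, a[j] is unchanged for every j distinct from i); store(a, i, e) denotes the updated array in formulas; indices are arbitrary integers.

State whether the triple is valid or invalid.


Working backward. After the program, the postcondition 2*h + 4 < 3*c + 7 must hold; in canonical form it is 2*h < 3*c + 3.
Before data[h] := 2*x: 2*h < 3*c + 3
Then branch requires 2*h < 3*c + 3; else branch requires 2*h < 3*c + 3.
Before the if: ((x ≤ 15 ∨ 2*val > 4) → 2*h < 3*c + 3) ∧ ((¬(x ≤ 15 ∨ 2*val > 4)) → 2*h < 3*c + 3)
The weakest precondition is ((x ≤ 15 ∨ 2*val > 4) → 2*h < 3*c + 3) ∧ ((¬(x ≤ 15 ∨ 2*val > 4)) → 2*h < 3*c + 3).
Check whether ((x ≤ 15 ∨ 2*val > 4) → 2*h < 3*c + 3) ∧ ((¬(x ≤ 15 ∨ 2*val > 4)) → 2*h < 3*c + 6) implies it.
Countermodel: at the initial state c = -1, h = 0, val = 2, x = 16, the precondition holds but the weakest precondition fails.
Answer: invalid


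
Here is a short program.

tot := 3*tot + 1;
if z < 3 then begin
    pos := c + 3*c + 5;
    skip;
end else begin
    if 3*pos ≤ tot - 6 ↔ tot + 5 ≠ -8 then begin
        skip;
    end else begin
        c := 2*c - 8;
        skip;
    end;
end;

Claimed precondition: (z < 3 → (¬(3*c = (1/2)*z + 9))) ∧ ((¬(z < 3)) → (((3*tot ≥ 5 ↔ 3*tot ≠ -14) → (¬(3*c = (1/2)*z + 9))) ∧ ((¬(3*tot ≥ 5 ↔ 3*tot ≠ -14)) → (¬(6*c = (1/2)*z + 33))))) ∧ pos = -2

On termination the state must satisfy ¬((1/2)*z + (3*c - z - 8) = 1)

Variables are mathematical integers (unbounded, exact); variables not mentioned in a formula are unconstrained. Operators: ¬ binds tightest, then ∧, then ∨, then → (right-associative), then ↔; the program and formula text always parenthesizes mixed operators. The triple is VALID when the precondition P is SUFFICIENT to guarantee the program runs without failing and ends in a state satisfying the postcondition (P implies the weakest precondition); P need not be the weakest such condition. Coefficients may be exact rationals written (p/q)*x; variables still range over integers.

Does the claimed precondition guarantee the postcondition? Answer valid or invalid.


Working backward. After the program, the postcondition ¬((1/2)*z + (3*c - z - 8) = 1) must hold; in canonical form it is ¬(3*c = (1/2)*z + 9).
Then branch requires ¬(3*c = (1/2)*z + 9); else branch requires ((3*pos ≤ tot - 6 ↔ tot ≠ -13) → (¬(3*c = (1/2)*z + 9))) ∧ ((¬(3*pos ≤ tot - 6 ↔ tot ≠ -13)) → (¬(6*c = (1/2)*z + 33))).
Before the if: (z < 3 → (¬(3*c = (1/2)*z + 9))) ∧ ((¬(z < 3)) → (((3*pos ≤ tot - 6 ↔ tot ≠ -13) → (¬(3*c = (1/2)*z + 9))) ∧ ((¬(3*pos ≤ tot - 6 ↔ tot ≠ -13)) → (¬(6*c = (1/2)*z + 33)))))
Before tot := 3*tot + 1: (z < 3 → (¬(3*c = (1/2)*z + 9))) ∧ ((¬(z < 3)) → (((3*pos ≤ 3*tot - 5 ↔ 3*tot ≠ -14) → (¬(3*c = (1/2)*z + 9))) ∧ ((¬(3*pos ≤ 3*tot - 5 ↔ 3*tot ≠ -14)) → (¬(6*c = (1/2)*z + 33)))))
The weakest precondition is (z < 3 → (¬(3*c = (1/2)*z + 9))) ∧ ((¬(z < 3)) → (((3*pos ≤ 3*tot - 5 ↔ 3*tot ≠ -14) → (¬(3*c = (1/2)*z + 9))) ∧ ((¬(3*pos ≤ 3*tot - 5 ↔ 3*tot ≠ -14)) → (¬(6*c = (1/2)*z + 33))))).
Check whether (z < 3 → (¬(3*c = (1/2)*z + 9))) ∧ ((¬(z < 3)) → (((3*tot ≥ 5 ↔ 3*tot ≠ -14) → (¬(3*c = (1/2)*z + 9))) ∧ ((¬(3*tot ≥ 5 ↔ 3*tot ≠ -14)) → (¬(6*c = (1/2)*z + 33))))) ∧ pos = -2 implies it.
Countermodel: at the initial state c = 4, pos = -2, tot = 0, z = 6, the precondition holds but the weakest precondition fails.
Answer: invalid


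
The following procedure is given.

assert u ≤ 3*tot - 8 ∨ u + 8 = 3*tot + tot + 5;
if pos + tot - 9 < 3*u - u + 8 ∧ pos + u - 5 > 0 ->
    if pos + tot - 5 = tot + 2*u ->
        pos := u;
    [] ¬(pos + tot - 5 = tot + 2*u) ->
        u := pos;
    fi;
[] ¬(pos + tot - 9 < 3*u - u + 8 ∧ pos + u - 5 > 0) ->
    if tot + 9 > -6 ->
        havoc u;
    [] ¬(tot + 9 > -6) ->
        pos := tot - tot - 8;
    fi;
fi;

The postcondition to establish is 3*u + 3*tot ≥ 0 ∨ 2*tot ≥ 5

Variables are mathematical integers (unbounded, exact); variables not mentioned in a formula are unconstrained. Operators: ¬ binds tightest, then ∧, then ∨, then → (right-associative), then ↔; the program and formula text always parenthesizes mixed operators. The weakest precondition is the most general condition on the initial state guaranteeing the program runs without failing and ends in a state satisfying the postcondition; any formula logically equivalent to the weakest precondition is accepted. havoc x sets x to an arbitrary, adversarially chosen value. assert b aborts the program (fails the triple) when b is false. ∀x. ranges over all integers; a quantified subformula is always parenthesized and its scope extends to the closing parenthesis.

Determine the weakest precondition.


Working backward. After the program, the postcondition 3*u + 3*tot ≥ 0 ∨ 2*tot ≥ 5 must hold; in canonical form it is 3*tot + 3*u ≥ 0 ∨ 2*tot ≥ 5.
Then branch requires (pos = 2*u + 5 → (3*tot + 3*u ≥ 0 ∨ 2*tot ≥ 5)) ∧ ((¬(pos = 2*u + 5)) → (3*pos + 3*tot ≥ 0 ∨ 2*tot ≥ 5)); else branch requires (tot > -15 → (∀u_1. (3*tot + 3*u_1 ≥ 0 ∨ 2*tot ≥ 5))) ∧ ((¬(tot > -15)) → (3*tot + 3*u ≥ 0 ∨ 2*tot ≥ 5)).
Before the if: ((pos + tot < 2*u + 17 ∧ pos + u > 5) → ((pos = 2*u + 5 → (3*tot + 3*u ≥ 0 ∨ 2*tot ≥ 5)) ∧ ((¬(pos = 2*u + 5)) → (3*pos + 3*tot ≥ 0 ∨ 2*tot ≥ 5)))) ∧ ((¬(pos + tot < 2*u + 17 ∧ pos + u > 5)) → ((tot > -15 → (∀u_1. (3*tot + 3*u_1 ≥ 0 ∨ 2*tot ≥ 5))) ∧ ((¬(tot > -15)) → (3*tot + 3*u ≥ 0 ∨ 2*tot ≥ 5))))
Before assert u ≤ 3*tot - 8 ∨ u + 8 = 3*tot + tot + 5: (u ≤ 3*tot - 8 ∨ u = 4*tot - 3) ∧ ((pos + tot < 2*u + 17 ∧ pos + u > 5) → ((pos = 2*u + 5 → (3*tot + 3*u ≥ 0 ∨ 2*tot ≥ 5)) ∧ ((¬(pos = 2*u + 5)) → (3*pos + 3*tot ≥ 0 ∨ 2*tot ≥ 5)))) ∧ ((¬(pos + tot < 2*u + 17 ∧ pos + u > 5)) → ((tot > -15 → (∀u_1. (3*tot + 3*u_1 ≥ 0 ∨ 2*tot ≥ 5))) ∧ ((¬(tot > -15)) → (3*tot + 3*u ≥ 0 ∨ 2*tot ≥ 5))))
Answer: WP = (u ≤ 3*tot - 8 ∨ u = 4*tot - 3) ∧ ((pos + tot < 2*u + 17 ∧ pos + u > 5) → ((pos = 2*u + 5 → (3*tot + 3*u ≥ 0 ∨ 2*tot ≥ 5)) ∧ ((¬(pos = 2*u + 5)) → (3*pos + 3*tot ≥ 0 ∨ 2*tot ≥ 5)))) ∧ ((¬(pos + tot < 2*u + 17 ∧ pos + u > 5)) → ((tot > -15 → (∀u_1. (3*tot + 3*u_1 ≥ 0 ∨ 2*tot ≥ 5))) ∧ ((¬(tot > -15)) → (3*tot + 3*u ≥ 0 ∨ 2*tot ≥ 5))))


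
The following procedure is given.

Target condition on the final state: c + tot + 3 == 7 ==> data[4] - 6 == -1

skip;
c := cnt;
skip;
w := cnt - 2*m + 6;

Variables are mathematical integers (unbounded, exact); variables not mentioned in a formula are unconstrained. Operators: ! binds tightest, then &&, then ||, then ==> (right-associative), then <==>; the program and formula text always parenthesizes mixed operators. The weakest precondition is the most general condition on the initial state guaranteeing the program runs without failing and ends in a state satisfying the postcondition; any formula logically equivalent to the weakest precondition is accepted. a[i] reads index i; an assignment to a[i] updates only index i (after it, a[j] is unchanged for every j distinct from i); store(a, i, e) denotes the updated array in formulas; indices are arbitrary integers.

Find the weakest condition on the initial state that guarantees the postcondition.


Working backward. After the program, the postcondition c + tot + 3 == 7 ==> data[4] - 6 == -1 must hold; in canonical form it is c + tot == 4 ==> data[4] == 5.
Before w := cnt - 2*m + 6: c + tot == 4 ==> data[4] == 5
Before skip: c + tot == 4 ==> data[4] == 5
Before c := cnt: cnt + tot == 4 ==> data[4] == 5
Before skip: cnt + tot == 4 ==> data[4] == 5
Answer: WP = cnt + tot == 4 ==> data[4] == 5


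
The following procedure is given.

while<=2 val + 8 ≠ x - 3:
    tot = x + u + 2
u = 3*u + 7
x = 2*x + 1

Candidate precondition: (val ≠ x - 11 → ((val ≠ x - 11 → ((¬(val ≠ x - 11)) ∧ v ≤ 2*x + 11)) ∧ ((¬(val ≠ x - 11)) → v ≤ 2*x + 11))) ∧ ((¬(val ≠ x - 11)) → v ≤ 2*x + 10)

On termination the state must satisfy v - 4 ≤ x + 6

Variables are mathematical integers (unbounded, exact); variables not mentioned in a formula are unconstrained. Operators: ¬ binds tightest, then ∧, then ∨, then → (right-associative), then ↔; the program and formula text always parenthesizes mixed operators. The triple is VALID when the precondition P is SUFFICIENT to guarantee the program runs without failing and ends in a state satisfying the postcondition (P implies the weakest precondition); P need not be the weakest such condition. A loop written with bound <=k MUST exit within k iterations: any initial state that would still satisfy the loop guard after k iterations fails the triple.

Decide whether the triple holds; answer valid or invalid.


Working backward. After the program, the postcondition v - 4 ≤ x + 6 must hold; in canonical form it is v ≤ x + 10.
Before x := 2*x + 1: v ≤ 2*x + 11
Before u := 3*u + 7: v ≤ 2*x + 11
Before the loop (bound <=2), unroll the exhaustion recursion (WP_0 = exit-now case; WP_j = one more guarded iteration, up to j = 2):
  WP_0: (¬(val ≠ x - 11)) ∧ v ≤ 2*x + 11
  WP_1: (val ≠ x - 11 → ((¬(val ≠ x - 11)) ∧ v ≤ 2*x + 11)) ∧ ((¬(val ≠ x - 11)) → v ≤ 2*x + 11)
  WP_2: (val ≠ x - 11 → ((val ≠ x - 11 → ((¬(val ≠ x - 11)) ∧ v ≤ 2*x + 11)) ∧ ((¬(val ≠ x - 11)) → v ≤ 2*x + 11))) ∧ ((¬(val ≠ x - 11)) → v ≤ 2*x + 11)
So before the loop: (val ≠ x - 11 → ((val ≠ x - 11 → ((¬(val ≠ x - 11)) ∧ v ≤ 2*x + 11)) ∧ ((¬(val ≠ x - 11)) → v ≤ 2*x + 11))) ∧ ((¬(val ≠ x - 11)) → v ≤ 2*x + 11)
The weakest precondition is (val ≠ x - 11 → ((val ≠ x - 11 → ((¬(val ≠ x - 11)) ∧ v ≤ 2*x + 11)) ∧ ((¬(val ≠ x - 11)) → v ≤ 2*x + 11))) ∧ ((¬(val ≠ x - 11)) → v ≤ 2*x + 11).
Check whether (val ≠ x - 11 → ((val ≠ x - 11 → ((¬(val ≠ x - 11)) ∧ v ≤ 2*x + 11)) ∧ ((¬(val ≠ x - 11)) → v ≤ 2*x + 11))) ∧ ((¬(val ≠ x - 11)) → v ≤ 2*x + 10) implies it.
Every state satisfying the precondition satisfies the weakest precondition: the implication holds.
Answer: valid


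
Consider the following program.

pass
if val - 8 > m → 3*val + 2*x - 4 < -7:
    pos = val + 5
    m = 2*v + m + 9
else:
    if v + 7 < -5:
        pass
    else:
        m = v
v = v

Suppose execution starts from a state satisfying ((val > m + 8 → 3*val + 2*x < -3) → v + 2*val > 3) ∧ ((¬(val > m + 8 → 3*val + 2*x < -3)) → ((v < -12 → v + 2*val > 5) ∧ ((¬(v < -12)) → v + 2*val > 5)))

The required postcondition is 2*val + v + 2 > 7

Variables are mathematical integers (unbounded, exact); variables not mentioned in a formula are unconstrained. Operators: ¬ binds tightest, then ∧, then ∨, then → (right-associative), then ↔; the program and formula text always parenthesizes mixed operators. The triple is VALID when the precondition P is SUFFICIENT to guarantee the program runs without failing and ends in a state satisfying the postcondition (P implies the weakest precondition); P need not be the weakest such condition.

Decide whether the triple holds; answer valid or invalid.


Working backward. After the program, the postcondition 2*val + v + 2 > 7 must hold; in canonical form it is v + 2*val > 5.
Before v := v: v + 2*val > 5
Then branch requires v + 2*val > 5; else branch requires (v < -12 → v + 2*val > 5) ∧ ((¬(v < -12)) → v + 2*val > 5).
Before the if: ((val > m + 8 → 3*val + 2*x < -3) → v + 2*val > 5) ∧ ((¬(val > m + 8 → 3*val + 2*x < -3)) → ((v < -12 → v + 2*val > 5) ∧ ((¬(v < -12)) → v + 2*val > 5)))
Before skip: ((val > m + 8 → 3*val + 2*x < -3) → v + 2*val > 5) ∧ ((¬(val > m + 8 → 3*val + 2*x < -3)) → ((v < -12 → v + 2*val > 5) ∧ ((¬(v < -12)) → v + 2*val > 5)))
The weakest precondition is ((val > m + 8 → 3*val + 2*x < -3) → v + 2*val > 5) ∧ ((¬(val > m + 8 → 3*val + 2*x < -3)) → ((v < -12 → v + 2*val > 5) ∧ ((¬(v < -12)) → v + 2*val > 5))).
Check whether ((val > m + 8 → 3*val + 2*x < -3) → v + 2*val > 3) ∧ ((¬(val > m + 8 → 3*val + 2*x < -3)) → ((v < -12 → v + 2*val > 5) ∧ ((¬(v < -12)) → v + 2*val > 5))) implies it.
Countermodel: at the initial state m = -9, v = 4, val = 0, x = -2, the precondition holds but the weakest precondition fails.
Answer: invalid
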